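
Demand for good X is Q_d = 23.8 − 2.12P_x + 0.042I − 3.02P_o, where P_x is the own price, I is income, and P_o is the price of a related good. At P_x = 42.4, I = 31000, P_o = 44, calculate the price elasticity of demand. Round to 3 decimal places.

At the given point, Q_d = 23.8 − 2.12(42.4) + 0.042(31000) − 3.02(44) = 23.8 − 89.888 + 1302 − 132.88 = 1103.032.
∂Q_d/∂P_x = −2.12, so E_p = (−2.12)·(42.4/1103.032) ≈ -0.081.
|E_p| < 1: demand is inelastic.

-0.081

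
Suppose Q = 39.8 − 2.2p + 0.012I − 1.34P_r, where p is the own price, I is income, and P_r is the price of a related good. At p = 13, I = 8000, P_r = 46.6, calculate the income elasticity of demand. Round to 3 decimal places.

Substituting, Q = 39.8 − 2.2(13) + 0.012(8000) − 1.34(46.6) = 39.8 − 28.6 + 96 − 62.444 = 44.756.
∂Q/∂I = +0.012, so E_I = 0.012·(8000/44.756) ≈ 2.145.
E_I > 1: normal good (luxury).

2.145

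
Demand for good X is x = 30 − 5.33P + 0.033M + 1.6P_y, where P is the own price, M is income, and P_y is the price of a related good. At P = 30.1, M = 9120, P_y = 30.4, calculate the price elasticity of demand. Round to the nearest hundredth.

First evaluate x: 30 − 5.33(30.1) + 0.033(9120) + 1.6(30.4) = 30 − 160.433 + 300.96 + 48.64 = 219.167.
∂x/∂P = −5.33, so E_p = (−5.33)·(30.1/219.167) ≈ -0.73.
|E_p| < 1: demand is inelastic.

-0.73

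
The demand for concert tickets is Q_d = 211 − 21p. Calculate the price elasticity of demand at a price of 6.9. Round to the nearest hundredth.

-2.19

At p = 6.9, Q_d = 66.1.
dQ_d/dp = −21.
Point elasticity E = (dQ_d/dp)·(p/Q_d) = -21 × 6.9/66.1 ≈ -2.19.
|E| > 1, so demand is elastic at this price.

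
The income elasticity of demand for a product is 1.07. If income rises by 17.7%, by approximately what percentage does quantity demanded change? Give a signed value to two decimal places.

%ΔQ ≈ E × %ΔI = (1.07) × (17.7%) ≈ 18.94%.

18.94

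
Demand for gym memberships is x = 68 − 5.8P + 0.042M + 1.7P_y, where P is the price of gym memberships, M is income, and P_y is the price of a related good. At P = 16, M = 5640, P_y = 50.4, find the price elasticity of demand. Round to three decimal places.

Substituting, x = 68 − 5.8(16) + 0.042(5640) + 1.7(50.4) = 68 − 92.8 + 236.88 + 85.68 = 297.76.
∂x/∂P = −5.8, so E_p = (−5.8)·(16/297.76) ≈ -0.312.
|E_p| < 1: demand is inelastic.

-0.312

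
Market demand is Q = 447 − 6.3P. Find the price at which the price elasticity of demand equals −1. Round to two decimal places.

For linear demand Q = a − bP, E = −bP/(a − bP). |E| = 1 ⇒ bP = a − bP ⇒ P = a/(2b).
P = 447/(2·6.3) ≈ 35.48.

35.48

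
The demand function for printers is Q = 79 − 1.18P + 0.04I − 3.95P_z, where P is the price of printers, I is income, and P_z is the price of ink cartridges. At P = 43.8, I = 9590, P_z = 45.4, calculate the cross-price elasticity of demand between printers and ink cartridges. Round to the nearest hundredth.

-0.77

Evaluating quantity at (P, I, P_z) gives Q = 79 − 1.18(43.8) + 0.04(9590) − 3.95(45.4) = 79 − 51.684 + 383.6 − 179.33 = 231.586.
∂Q/∂P_z = −3.95, so E_xy = -3.95·(45.4/231.586) ≈ -0.77.
E_xy < 0: the goods are complements.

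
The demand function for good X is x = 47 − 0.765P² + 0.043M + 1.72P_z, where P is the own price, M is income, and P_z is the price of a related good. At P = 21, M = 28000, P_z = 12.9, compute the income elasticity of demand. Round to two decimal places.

Substituting, x = 47 − 0.765(21)² + 0.043(28000) + 1.72(12.9) = 47 − 337.365 + 1204 + 22.188 = 935.823.
∂x/∂M = +0.043, so E_I = 0.043·(28000/935.823) ≈ 1.29.
E_I > 1: normal good (luxury).

1.29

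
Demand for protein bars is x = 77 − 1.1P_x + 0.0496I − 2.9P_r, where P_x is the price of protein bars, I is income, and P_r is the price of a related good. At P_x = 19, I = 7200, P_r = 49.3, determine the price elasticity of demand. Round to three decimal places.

-0.077

First evaluate x: 77 − 1.1(19) + 0.0496(7200) − 2.9(49.3) = 77 − 20.9 + 357.12 − 142.97 = 270.25.
∂x/∂P_x = −1.1, so E_p = (−1.1)·(19/270.25) ≈ -0.077.
|E_p| < 1: demand is inelastic.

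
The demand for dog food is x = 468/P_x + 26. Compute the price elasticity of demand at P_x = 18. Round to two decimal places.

-0.50

At P_x = 18, x = 52.
dx/dP_x = −468/P_x² = −1.4444.
Point elasticity E = (dx/dP_x)·(P_x/x) = -1.4444 × 18/52 ≈ -0.50.
|E| < 1, so demand is inelastic at this price.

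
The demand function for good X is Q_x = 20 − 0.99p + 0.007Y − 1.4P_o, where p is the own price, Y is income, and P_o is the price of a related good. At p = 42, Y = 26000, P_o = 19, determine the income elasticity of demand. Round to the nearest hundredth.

1.36

Q_x = 20 − 0.99(42) + 0.007(26000) − 1.4(19) = 20 − 41.58 + 182 − 26.6 = 133.82.
∂Q_x/∂Y = +0.007, so E_I = 0.007·(26000/133.82) ≈ 1.36.
E_I > 1: normal good (luxury).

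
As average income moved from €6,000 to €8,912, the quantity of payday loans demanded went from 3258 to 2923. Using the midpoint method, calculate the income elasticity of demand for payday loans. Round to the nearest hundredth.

-0.28

%ΔQ = (2923 − 3258)/[(3258+2923)/2] = -335/3090.5 ≈ -0.1084.
%ΔY = (8,912 − 6,000)/[(6,000+8,912)/2] = 2912/7456 ≈ 0.3906.
E_I = %ΔQ/%ΔY ≈ -0.28.
E_I < 0: inferior good.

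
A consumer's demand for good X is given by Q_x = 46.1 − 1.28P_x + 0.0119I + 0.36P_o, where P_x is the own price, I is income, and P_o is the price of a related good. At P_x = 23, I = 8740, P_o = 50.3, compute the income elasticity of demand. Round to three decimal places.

0.749

Q_x = 46.1 − 1.28(23) + 0.0119(8740) + 0.36(50.3) = 46.1 − 29.44 + 104.006 + 18.108 = 138.774.
∂Q_x/∂I = +0.0119, so E_I = 0.0119·(8740/138.774) ≈ 0.749.
E_I ∈ (0,1): normal good (necessity).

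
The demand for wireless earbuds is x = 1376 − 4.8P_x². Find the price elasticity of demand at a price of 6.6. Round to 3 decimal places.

-0.358

At P_x = 6.6, x = 1166.912.
dx/dP_x = −2·4.8·P_x = −63.36.
Point elasticity E = (dx/dP_x)·(P_x/x) = -63.36 × 6.6/1166.912 ≈ -0.358.
|E| < 1, so demand is inelastic at this price.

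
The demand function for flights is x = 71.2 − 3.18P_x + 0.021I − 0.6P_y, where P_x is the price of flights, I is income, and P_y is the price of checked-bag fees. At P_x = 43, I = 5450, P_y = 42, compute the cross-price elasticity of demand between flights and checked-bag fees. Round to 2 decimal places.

x = 71.2 − 3.18(43) + 0.021(5450) − 0.6(42) = 71.2 − 136.74 + 114.45 − 25.2 = 23.71.
∂x/∂P_y = −0.6, so E_xy = -0.6·(42/23.71) ≈ -1.06.
E_xy < 0: the goods are complements.

-1.06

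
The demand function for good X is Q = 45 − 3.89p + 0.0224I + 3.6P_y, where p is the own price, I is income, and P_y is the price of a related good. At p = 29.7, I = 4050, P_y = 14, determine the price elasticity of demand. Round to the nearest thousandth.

Substituting, Q = 45 − 3.89(29.7) + 0.0224(4050) + 3.6(14) = 45 − 115.533 + 90.72 + 50.4 = 70.587.
∂Q/∂p = −3.89, so E_p = (−3.89)·(29.7/70.587) ≈ -1.637.
|E_p| > 1: demand is elastic.

-1.637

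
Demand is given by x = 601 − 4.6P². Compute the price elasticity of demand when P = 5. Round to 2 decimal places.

At P = 5, x = 486.
dx/dP = −2·4.6·P = −46.
Point elasticity E = (dx/dP)·(P/x) = -46 × 5/486 ≈ -0.47.
|E| < 1, so demand is inelastic at this price.

-0.47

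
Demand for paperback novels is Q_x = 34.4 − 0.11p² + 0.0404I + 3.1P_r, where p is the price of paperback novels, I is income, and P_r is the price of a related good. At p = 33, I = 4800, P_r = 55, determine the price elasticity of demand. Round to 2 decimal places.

-0.86

At the given point, Q_x = 34.4 − 0.11(33)² + 0.0404(4800) + 3.1(55) = 34.4 − 119.79 + 193.92 + 170.5 = 279.03.
∂Q_x/∂p = −2·0.11·p = -7.26, so E_p = -7.26·(33/279.03) ≈ -0.86.
|E_p| < 1: demand is inelastic.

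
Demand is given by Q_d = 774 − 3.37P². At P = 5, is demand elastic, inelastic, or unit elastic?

At P = 5, Q_d = 689.75.
dQ_d/dP = −2·3.37·P = −33.7.
Point elasticity E = (dQ_d/dP)·(P/Q_d) = -33.7 × 5/689.75 ≈ -0.244.
|E| ≈ 0.244 < 1, so demand is inelastic.

inelastic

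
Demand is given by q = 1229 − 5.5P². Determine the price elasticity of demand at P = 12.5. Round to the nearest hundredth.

-4.65

At P = 12.5, q = 369.625.
dq/dP = −2·5.5·P = −137.5.
Point elasticity E = (dq/dP)·(P/q) = -137.5 × 12.5/369.625 ≈ -4.65.
|E| > 1, so demand is elastic at this price.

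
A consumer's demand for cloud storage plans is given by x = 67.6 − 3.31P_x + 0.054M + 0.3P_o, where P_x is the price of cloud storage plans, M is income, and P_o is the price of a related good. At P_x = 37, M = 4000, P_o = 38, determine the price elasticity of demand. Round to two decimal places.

x = 67.6 − 3.31(37) + 0.054(4000) + 0.3(38) = 67.6 − 122.47 + 216 + 11.4 = 172.53.
∂x/∂P_x = −3.31, so E_p = (−3.31)·(37/172.53) ≈ -0.71.
|E_p| < 1: demand is inelastic.

-0.71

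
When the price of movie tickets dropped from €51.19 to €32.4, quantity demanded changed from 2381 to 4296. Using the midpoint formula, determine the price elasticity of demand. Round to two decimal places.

-1.28

%Δq = (4296 − 2381)/[(2381 + 4296)/2] = 1915/3338.5 ≈ 0.5736.
%Δp = (32.4 − 51.19)/[(51.19 + 32.4)/2] = -18.79/41.795 ≈ -0.4496.
Arc elasticity E = %Δq/%Δp ≈ 0.5736/-0.4496 ≈ -1.28.
|E| > 1: demand is elastic over this range.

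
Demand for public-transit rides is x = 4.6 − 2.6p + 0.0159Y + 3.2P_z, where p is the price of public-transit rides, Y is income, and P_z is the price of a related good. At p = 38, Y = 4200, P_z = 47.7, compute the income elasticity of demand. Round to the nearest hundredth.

x = 4.6 − 2.6(38) + 0.0159(4200) + 3.2(47.7) = 4.6 − 98.8 + 66.78 + 152.64 = 125.22.
∂x/∂Y = +0.0159, so E_I = 0.0159·(4200/125.22) ≈ 0.53.
E_I ∈ (0,1): normal good (necessity).

0.53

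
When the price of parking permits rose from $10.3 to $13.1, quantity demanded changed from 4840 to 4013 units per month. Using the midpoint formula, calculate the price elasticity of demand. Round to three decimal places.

-0.781

%ΔQ = (4013 − 4840)/[(4840 + 4013)/2] = -827/4426.5 ≈ -0.1868.
%Δp = (13.1 − 10.3)/[(10.3 + 13.1)/2] = 2.8/11.7 ≈ 0.2393.
Arc elasticity E = %ΔQ/%Δp ≈ -0.1868/0.2393 ≈ -0.781.
|E| < 1: demand is inelastic over this range.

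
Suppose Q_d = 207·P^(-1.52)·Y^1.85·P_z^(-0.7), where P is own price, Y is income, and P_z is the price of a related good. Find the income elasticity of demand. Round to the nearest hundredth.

For a Cobb–Douglas (constant-elasticity) form Q_d = A·Y^α·…, the elasticity with respect to Y equals the exponent α at every point.
Here the exponent on Y is 1.85, so the income elasticity of demand is 1.85.

1.85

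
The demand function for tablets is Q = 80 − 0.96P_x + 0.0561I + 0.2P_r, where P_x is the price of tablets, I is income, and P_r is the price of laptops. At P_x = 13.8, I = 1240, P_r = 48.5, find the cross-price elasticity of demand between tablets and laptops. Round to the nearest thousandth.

At the given point, Q = 80 − 0.96(13.8) + 0.0561(1240) + 0.2(48.5) = 80 − 13.248 + 69.564 + 9.7 = 146.016.
∂Q/∂P_r = +0.2, so E_xy = 0.2·(48.5/146.016) ≈ 0.066.
E_xy > 0: the goods are substitutes.

0.066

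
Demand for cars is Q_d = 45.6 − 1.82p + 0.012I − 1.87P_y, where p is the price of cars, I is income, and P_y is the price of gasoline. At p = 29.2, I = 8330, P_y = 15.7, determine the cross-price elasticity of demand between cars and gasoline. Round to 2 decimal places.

First evaluate Q_d: 45.6 − 1.82(29.2) + 0.012(8330) − 1.87(15.7) = 45.6 − 53.144 + 99.96 − 29.359 = 63.057.
∂Q_d/∂P_y = −1.87, so E_xy = -1.87·(15.7/63.057) ≈ -0.47.
E_xy < 0: the goods are complements.

-0.47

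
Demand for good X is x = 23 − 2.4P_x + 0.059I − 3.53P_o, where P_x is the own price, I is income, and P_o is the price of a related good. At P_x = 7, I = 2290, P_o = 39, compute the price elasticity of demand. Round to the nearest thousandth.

-4.615

Evaluating quantity at (P_x, I, P_o) gives x = 23 − 2.4(7) + 0.059(2290) − 3.53(39) = 23 − 16.8 + 135.11 − 137.67 = 3.64.
∂x/∂P_x = −2.4, so E_p = (−2.4)·(7/3.64) ≈ -4.615.
|E_p| > 1: demand is elastic.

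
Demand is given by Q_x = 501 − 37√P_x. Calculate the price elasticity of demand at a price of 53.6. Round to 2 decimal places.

At P_x = 53.6, Q_x = 230.1155.
dQ_x/dP_x = −37/(2√P_x) = −37/(2·7.3212).
Point elasticity E = (dQ_x/dP_x)·(P_x/Q_x) = -2.5269 × 53.6/230.1155 ≈ -0.59.
|E| < 1, so demand is inelastic at this price.

-0.59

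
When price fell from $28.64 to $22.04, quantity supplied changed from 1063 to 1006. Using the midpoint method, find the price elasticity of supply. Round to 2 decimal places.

%ΔQ = (1006 − 1063)/[(1063 + 1006)/2] = -57/1034.5 ≈ -0.0551.
%ΔP = (22.04 − 28.64)/[(28.64 + 22.04)/2] = -6.6/25.34 ≈ -0.2605.
Arc elasticity E = %ΔQ/%ΔP ≈ -0.0551/-0.2605 ≈ 0.21.
|E| < 1: supply is inelastic over this range.

0.21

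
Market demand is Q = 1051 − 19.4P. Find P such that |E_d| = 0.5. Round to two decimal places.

Set −bP/(a − bP) = −0.5 ⇒ bP = 0.5(a − bP) ⇒ bP(1+0.5) = 0.5·a.
P = 0.5·1051/(19.4·1.5) ≈ 18.06.

18.06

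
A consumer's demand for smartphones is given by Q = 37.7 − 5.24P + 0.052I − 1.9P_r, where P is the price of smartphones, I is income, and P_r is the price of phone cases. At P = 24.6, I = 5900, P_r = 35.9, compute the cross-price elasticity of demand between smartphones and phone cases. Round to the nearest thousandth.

-0.463

Substituting, Q = 37.7 − 5.24(24.6) + 0.052(5900) − 1.9(35.9) = 37.7 − 128.904 + 306.8 − 68.21 = 147.386.
∂Q/∂P_r = −1.9, so E_xy = -1.9·(35.9/147.386) ≈ -0.463.
E_xy < 0: the goods are complements.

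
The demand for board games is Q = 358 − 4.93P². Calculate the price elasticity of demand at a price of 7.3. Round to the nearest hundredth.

At P = 7.3, Q = 95.2803.
dQ/dP = −2·4.93·P = −71.978.
Point elasticity E = (dQ/dP)·(P/Q) = -71.978 × 7.3/95.2803 ≈ -5.51.
|E| > 1, so demand is elastic at this price.

-5.51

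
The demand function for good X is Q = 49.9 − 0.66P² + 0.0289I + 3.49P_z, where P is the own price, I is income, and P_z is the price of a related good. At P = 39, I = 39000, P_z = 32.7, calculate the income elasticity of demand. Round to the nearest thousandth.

Substituting, Q = 49.9 − 0.66(39)² + 0.0289(39000) + 3.49(32.7) = 49.9 − 1003.86 + 1127.1 + 114.123 = 287.263.
∂Q/∂I = +0.0289, so E_I = 0.0289·(39000/287.263) ≈ 3.924.
E_I > 1: normal good (luxury).

3.924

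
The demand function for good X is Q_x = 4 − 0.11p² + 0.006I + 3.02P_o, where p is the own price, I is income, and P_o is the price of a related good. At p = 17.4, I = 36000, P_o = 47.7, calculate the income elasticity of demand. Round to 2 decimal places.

Evaluating quantity at (p, I, P_o) gives Q_x = 4 − 0.11(17.4)² + 0.006(36000) + 3.02(47.7) = 4 − 33.3036 + 216 + 144.054 = 330.7504.
∂Q_x/∂I = +0.006, so E_I = 0.006·(36000/330.7504) ≈ 0.65.
E_I ∈ (0,1): normal good (necessity).

0.65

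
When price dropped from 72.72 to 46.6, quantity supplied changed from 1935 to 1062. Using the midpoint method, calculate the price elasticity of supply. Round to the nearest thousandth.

%ΔQ = (1062 − 1935)/[(1935 + 1062)/2] = -873/1498.5 ≈ -0.5826.
%Δp = (46.6 − 72.72)/[(72.72 + 46.6)/2] = -26.12/59.66 ≈ -0.4378.
Arc elasticity E = %ΔQ/%Δp ≈ -0.5826/-0.4378 ≈ 1.331.
|E| > 1: supply is elastic over this range.

1.331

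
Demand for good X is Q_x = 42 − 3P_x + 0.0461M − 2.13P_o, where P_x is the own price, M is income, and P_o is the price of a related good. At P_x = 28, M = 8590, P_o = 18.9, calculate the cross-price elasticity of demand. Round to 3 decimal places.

-0.128

First evaluate Q_x: 42 − 3(28) + 0.0461(8590) − 2.13(18.9) = 42 − 84 + 395.999 − 40.257 = 313.742.
∂Q_x/∂P_o = −2.13, so E_xy = -2.13·(18.9/313.742) ≈ -0.128.
E_xy < 0: the goods are complements.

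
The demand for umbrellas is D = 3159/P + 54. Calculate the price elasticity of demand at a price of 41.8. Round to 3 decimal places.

At P = 41.8, D = 129.5742.
dD/dP = −3159/P² = −1.808.
Point elasticity E = (dD/dP)·(P/D) = -1.808 × 41.8/129.5742 ≈ -0.583.
|E| < 1, so demand is inelastic at this price.

-0.583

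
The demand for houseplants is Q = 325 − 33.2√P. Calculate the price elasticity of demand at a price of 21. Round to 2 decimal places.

-0.44

At P = 21, Q = 172.8585.
dQ/dP = −33.2/(2√P) = −33.2/(2·4.5826).
Point elasticity E = (dQ/dP)·(P/Q) = -3.6224 × 21/172.8585 ≈ -0.44.
|E| < 1, so demand is inelastic at this price.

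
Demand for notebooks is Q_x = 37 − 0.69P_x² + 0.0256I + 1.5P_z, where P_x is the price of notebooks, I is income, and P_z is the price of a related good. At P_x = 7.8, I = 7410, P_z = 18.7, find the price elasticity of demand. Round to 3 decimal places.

First evaluate Q_x: 37 − 0.69(7.8)² + 0.0256(7410) + 1.5(18.7) = 37 − 41.9796 + 189.696 + 28.05 = 212.7664.
∂Q_x/∂P_x = −2·0.69·P_x = -10.764, so E_p = -10.764·(7.8/212.7664) ≈ -0.395.
|E_p| < 1: demand is inelastic.

-0.395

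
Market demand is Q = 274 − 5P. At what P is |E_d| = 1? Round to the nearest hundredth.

27.40

For linear demand Q = a − bP, E = −bP/(a − bP). |E| = 1 ⇒ bP = a − bP ⇒ P = a/(2b).
P = 274/(2·5) = 27.40.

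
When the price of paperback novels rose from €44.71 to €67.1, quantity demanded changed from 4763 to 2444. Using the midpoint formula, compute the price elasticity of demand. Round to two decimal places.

-1.61

%ΔQ = (2444 − 4763)/[(4763 + 2444)/2] = -2319/3603.5 ≈ -0.6435.
%Δp = (67.1 − 44.71)/[(44.71 + 67.1)/2] = 22.39/55.905 ≈ 0.4005.
Arc elasticity E = %ΔQ/%Δp ≈ -0.6435/0.4005 ≈ -1.61.
|E| > 1: demand is elastic over this range.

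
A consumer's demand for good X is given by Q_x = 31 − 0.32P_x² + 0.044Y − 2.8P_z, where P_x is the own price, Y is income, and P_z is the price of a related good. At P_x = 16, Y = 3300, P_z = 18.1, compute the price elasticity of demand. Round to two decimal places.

Q_x = 31 − 0.32(16)² + 0.044(3300) − 2.8(18.1) = 31 − 81.92 + 145.2 − 50.68 = 43.6.
∂Q_x/∂P_x = −2·0.32·P_x = -10.24, so E_p = -10.24·(16/43.6) ≈ -3.76.
|E_p| > 1: demand is elastic.

-3.76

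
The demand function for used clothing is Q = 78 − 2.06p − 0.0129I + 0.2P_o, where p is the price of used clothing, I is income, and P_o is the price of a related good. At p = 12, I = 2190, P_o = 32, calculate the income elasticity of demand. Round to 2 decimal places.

Substituting, Q = 78 − 2.06(12) − 0.0129(2190) + 0.2(32) = 78 − 24.72 − 28.251 + 6.4 = 31.429.
∂Q/∂I = −0.0129, so E_I = -0.0129·(2190/31.429) ≈ -0.90.
E_I < 0: inferior good.

-0.90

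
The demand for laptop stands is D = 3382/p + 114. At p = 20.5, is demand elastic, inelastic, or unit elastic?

inelastic

At p = 20.5, D = 278.9756.
dD/dp = −3382/p² = −8.0476.
Point elasticity E = (dD/dp)·(p/D) = -8.0476 × 20.5/278.9756 ≈ -0.591.
|E| ≈ 0.591 < 1, so demand is inelastic.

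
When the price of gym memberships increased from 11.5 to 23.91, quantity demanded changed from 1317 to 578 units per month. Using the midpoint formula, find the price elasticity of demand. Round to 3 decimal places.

-1.113

%ΔQ = (578 − 1317)/[(1317 + 578)/2] = -739/947.5 ≈ -0.7799.
%Δp = (23.91 − 11.5)/[(11.5 + 23.91)/2] = 12.41/17.705 ≈ 0.7009.
Arc elasticity E = %ΔQ/%Δp ≈ -0.7799/0.7009 ≈ -1.113.
|E| > 1: demand is elastic over this range.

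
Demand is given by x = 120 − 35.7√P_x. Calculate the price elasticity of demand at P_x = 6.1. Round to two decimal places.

-1.39

At P_x = 6.1, x = 31.8275.
dx/dP_x = −35.7/(2√P_x) = −35.7/(2·2.4698).
Point elasticity E = (dx/dP_x)·(P_x/x) = -7.2273 × 6.1/31.8275 ≈ -1.39.
|E| > 1, so demand is elastic at this price.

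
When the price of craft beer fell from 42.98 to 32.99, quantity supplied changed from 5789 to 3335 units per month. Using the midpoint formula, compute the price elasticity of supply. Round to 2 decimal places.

2.05

%ΔQ = (3335 − 5789)/[(5789 + 3335)/2] = -2454/4562 ≈ -0.5379.
%ΔP = (32.99 − 42.98)/[(42.98 + 32.99)/2] = -9.99/37.985 ≈ -0.2630.
Arc elasticity E = %ΔQ/%ΔP ≈ -0.5379/-0.2630 ≈ 2.05.
|E| > 1: supply is elastic over this range.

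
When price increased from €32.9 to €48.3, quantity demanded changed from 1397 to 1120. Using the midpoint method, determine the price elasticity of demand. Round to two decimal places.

%ΔQ = (1120 − 1397)/[(1397 + 1120)/2] = -277/1258.5 ≈ -0.2201.
%Δp = (48.3 − 32.9)/[(32.9 + 48.3)/2] = 15.4/40.6 ≈ 0.3793.
Arc elasticity E = %ΔQ/%Δp ≈ -0.2201/0.3793 ≈ -0.58.
|E| < 1: demand is inelastic over this range.

-0.58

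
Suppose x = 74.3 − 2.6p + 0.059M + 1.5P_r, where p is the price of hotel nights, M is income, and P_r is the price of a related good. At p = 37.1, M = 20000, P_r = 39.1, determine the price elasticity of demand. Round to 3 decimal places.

At the given point, x = 74.3 − 2.6(37.1) + 0.059(20000) + 1.5(39.1) = 74.3 − 96.46 + 1180 + 58.65 = 1216.49.
∂x/∂p = −2.6, so E_p = (−2.6)·(37.1/1216.49) ≈ -0.079.
|E_p| < 1: demand is inelastic.

-0.079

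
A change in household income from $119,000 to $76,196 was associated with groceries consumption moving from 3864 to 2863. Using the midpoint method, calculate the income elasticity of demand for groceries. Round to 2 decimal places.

0.68

%ΔQ = (2863 − 3864)/[(3864+2863)/2] = -1001/3363.5 ≈ -0.2976.
%ΔI = (76,196 − 119,000)/[(119,000+76,196)/2] = -42804/97598 ≈ -0.4386.
E_I = %ΔQ/%ΔI ≈ 0.68.
E_I ∈ (0,1): normal good (necessity).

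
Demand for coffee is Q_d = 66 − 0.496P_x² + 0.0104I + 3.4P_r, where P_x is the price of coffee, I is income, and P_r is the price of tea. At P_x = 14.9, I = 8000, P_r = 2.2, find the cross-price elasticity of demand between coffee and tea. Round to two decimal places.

At the given point, Q_d = 66 − 0.496(14.9)² + 0.0104(8000) + 3.4(2.2) = 66 − 110.117 + 83.2 + 7.48 = 46.563.
∂Q_d/∂P_r = +3.4, so E_xy = 3.4·(2.2/46.563) ≈ 0.16.
E_xy > 0: the goods are substitutes.

0.16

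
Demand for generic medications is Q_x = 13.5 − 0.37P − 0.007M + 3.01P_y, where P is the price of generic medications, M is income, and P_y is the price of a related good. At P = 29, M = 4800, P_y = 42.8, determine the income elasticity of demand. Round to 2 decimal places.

Substituting, Q_x = 13.5 − 0.37(29) − 0.007(4800) + 3.01(42.8) = 13.5 − 10.73 − 33.6 + 128.828 = 97.998.
∂Q_x/∂M = −0.007, so E_I = -0.007·(4800/97.998) ≈ -0.34.
E_I < 0: inferior good.

-0.34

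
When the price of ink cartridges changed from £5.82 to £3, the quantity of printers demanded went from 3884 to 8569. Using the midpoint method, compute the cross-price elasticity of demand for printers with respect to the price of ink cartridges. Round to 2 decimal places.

-1.18

%ΔQ_x = (8569 − 3884)/[(3884+8569)/2] = 4685/6226.5 ≈ 0.7524.
%ΔP_y = (3 − 5.82)/[(5.82+3)/2] ≈ -0.6395.
E_xy = 0.7524/-0.6395 ≈ -1.18.
E_xy < 0, so printers and ink cartridges are complements.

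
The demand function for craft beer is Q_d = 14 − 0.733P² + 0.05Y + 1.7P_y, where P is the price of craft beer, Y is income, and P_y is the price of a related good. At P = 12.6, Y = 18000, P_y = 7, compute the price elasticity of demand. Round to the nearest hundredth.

Q_d = 14 − 0.733(12.6)² + 0.05(18000) + 1.7(7) = 14 − 116.3711 + 900 + 11.9 = 809.5289.
∂Q_d/∂P = −2·0.733·P = -18.4716, so E_p = -18.4716·(12.6/809.5289) ≈ -0.29.
|E_p| < 1: demand is inelastic.

-0.29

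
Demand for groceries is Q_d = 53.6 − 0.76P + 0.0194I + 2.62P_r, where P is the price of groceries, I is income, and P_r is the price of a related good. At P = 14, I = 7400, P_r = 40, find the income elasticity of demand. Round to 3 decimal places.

0.493

At the given point, Q_d = 53.6 − 0.76(14) + 0.0194(7400) + 2.62(40) = 53.6 − 10.64 + 143.56 + 104.8 = 291.32.
∂Q_d/∂I = +0.0194, so E_I = 0.0194·(7400/291.32) ≈ 0.493.
E_I ∈ (0,1): normal good (necessity).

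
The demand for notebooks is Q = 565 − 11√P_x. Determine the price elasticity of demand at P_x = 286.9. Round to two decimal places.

-0.25

At P_x = 286.9, Q = 378.6807.
dQ/dP_x = −11/(2√P_x) = −11/(2·16.9381).
Point elasticity E = (dQ/dP_x)·(P_x/Q) = -0.3247 × 286.9/378.6807 ≈ -0.25.
|E| < 1, so demand is inelastic at this price.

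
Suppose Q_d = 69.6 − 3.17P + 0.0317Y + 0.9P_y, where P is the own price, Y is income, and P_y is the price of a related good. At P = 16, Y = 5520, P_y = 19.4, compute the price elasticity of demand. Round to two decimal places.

Substituting, Q_d = 69.6 − 3.17(16) + 0.0317(5520) + 0.9(19.4) = 69.6 − 50.72 + 174.984 + 17.46 = 211.324.
∂Q_d/∂P = −3.17, so E_p = (−3.17)·(16/211.324) ≈ -0.24.
|E_p| < 1: demand is inelastic.

-0.24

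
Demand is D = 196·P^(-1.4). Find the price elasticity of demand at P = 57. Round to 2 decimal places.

For a Cobb–Douglas (constant-elasticity) form D = A·P^α·…, the elasticity with respect to P equals the exponent α at every point.
Here the exponent on P is -1.4, so the price elasticity of demand is -1.40.

-1.40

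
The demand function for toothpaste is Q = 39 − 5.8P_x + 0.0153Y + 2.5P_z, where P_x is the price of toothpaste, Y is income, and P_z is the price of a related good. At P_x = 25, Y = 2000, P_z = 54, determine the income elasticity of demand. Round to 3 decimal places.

0.513

Q = 39 − 5.8(25) + 0.0153(2000) + 2.5(54) = 39 − 145 + 30.6 + 135 = 59.6.
∂Q/∂Y = +0.0153, so E_I = 0.0153·(2000/59.6) ≈ 0.513.
E_I ∈ (0,1): normal good (necessity).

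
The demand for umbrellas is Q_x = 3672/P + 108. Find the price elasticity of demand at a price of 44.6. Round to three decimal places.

At P = 44.6, Q_x = 190.3318.
dQ_x/dP = −3672/P² = −1.846.
Point elasticity E = (dQ_x/dP)·(P/Q_x) = -1.846 × 44.6/190.3318 ≈ -0.433.
|E| < 1, so demand is inelastic at this price.

-0.433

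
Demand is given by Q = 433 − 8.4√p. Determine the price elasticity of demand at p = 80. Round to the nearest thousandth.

-0.105

At p = 80, Q = 357.8681.
dQ/dp = −8.4/(2√p) = −8.4/(2·8.9443).
Point elasticity E = (dQ/dp)·(p/Q) = -0.4696 × 80/357.8681 ≈ -0.105.
|E| < 1, so demand is inelastic at this price.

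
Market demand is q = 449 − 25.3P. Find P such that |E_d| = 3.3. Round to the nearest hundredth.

Set −bP/(a − bP) = −3.3 ⇒ bP = 3.3(a − bP) ⇒ bP(1+3.3) = 3.3·a.
P = 3.3·449/(25.3·4.3) ≈ 13.62.

13.62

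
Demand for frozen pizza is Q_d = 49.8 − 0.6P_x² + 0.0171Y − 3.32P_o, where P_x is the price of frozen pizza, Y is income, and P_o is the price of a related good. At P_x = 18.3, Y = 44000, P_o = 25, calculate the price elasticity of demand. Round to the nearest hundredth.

-0.78

At the given point, Q_d = 49.8 − 0.6(18.3)² + 0.0171(44000) − 3.32(25) = 49.8 − 200.934 + 752.4 − 83 = 518.266.
∂Q_d/∂P_x = −2·0.6·P_x = -21.96, so E_p = -21.96·(18.3/518.266) ≈ -0.78.
|E_p| < 1: demand is inelastic.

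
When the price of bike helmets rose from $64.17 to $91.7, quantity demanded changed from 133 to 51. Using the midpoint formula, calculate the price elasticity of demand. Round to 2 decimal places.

%Δq = (51 − 133)/[(133 + 51)/2] = -82/92 ≈ -0.8913.
%Δp = (91.7 − 64.17)/[(64.17 + 91.7)/2] = 27.53/77.935 ≈ 0.3532.
Arc elasticity E = %Δq/%Δp ≈ -0.8913/0.3532 ≈ -2.52.
|E| > 1: demand is elastic over this range.

-2.52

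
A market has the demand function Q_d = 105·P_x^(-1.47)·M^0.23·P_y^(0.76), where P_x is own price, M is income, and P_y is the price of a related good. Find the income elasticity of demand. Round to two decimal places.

0.23

For a Cobb–Douglas (constant-elasticity) form Q_d = A·M^α·…, the elasticity with respect to M equals the exponent α at every point.
Here the exponent on M is 0.23, so the income elasticity of demand is 0.23.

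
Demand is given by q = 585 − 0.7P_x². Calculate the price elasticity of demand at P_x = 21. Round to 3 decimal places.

At P_x = 21, q = 276.3.
dq/dP_x = −2·0.7·P_x = −29.4.
Point elasticity E = (dq/dP_x)·(P_x/q) = -29.4 × 21/276.3 ≈ -2.235.
|E| > 1, so demand is elastic at this price.

-2.235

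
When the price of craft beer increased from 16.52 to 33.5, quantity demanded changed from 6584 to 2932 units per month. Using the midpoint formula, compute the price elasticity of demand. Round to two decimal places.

-1.13

%Δq = (2932 − 6584)/[(6584 + 2932)/2] = -3652/4758 ≈ -0.7675.
%Δp = (33.5 − 16.52)/[(16.52 + 33.5)/2] = 16.98/25.01 ≈ 0.6789.
Arc elasticity E = %Δq/%Δp ≈ -0.7675/0.6789 ≈ -1.13.
|E| > 1: demand is elastic over this range.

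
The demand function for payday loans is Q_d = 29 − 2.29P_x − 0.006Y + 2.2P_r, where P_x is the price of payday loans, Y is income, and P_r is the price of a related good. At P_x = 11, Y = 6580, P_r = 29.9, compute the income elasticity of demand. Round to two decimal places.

Q_d = 29 − 2.29(11) − 0.006(6580) + 2.2(29.9) = 29 − 25.19 − 39.48 + 65.78 = 30.11.
∂Q_d/∂Y = −0.006, so E_I = -0.006·(6580/30.11) ≈ -1.31.
E_I < 0: inferior good.

-1.31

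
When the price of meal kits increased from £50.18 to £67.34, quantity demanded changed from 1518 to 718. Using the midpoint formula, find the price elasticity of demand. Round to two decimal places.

%Δq = (718 − 1518)/[(1518 + 718)/2] = -800/1118 ≈ -0.7156.
%ΔP = (67.34 − 50.18)/[(50.18 + 67.34)/2] = 17.16/58.76 ≈ 0.2920.
Arc elasticity E = %Δq/%ΔP ≈ -0.7156/0.2920 ≈ -2.45.
|E| > 1: demand is elastic over this range.

-2.45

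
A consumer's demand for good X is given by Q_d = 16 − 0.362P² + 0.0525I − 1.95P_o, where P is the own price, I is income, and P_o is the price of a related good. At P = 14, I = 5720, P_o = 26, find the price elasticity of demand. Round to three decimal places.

At the given point, Q_d = 16 − 0.362(14)² + 0.0525(5720) − 1.95(26) = 16 − 70.952 + 300.3 − 50.7 = 194.648.
∂Q_d/∂P = −2·0.362·P = -10.136, so E_p = -10.136·(14/194.648) ≈ -0.729.
|E_p| < 1: demand is inelastic.

-0.729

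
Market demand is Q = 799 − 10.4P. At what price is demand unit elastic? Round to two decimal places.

38.41

For linear demand Q = a − bP, E = −bP/(a − bP). |E| = 1 ⇒ bP = a − bP ⇒ P = a/(2b).
P = 799/(2·10.4) ≈ 38.41.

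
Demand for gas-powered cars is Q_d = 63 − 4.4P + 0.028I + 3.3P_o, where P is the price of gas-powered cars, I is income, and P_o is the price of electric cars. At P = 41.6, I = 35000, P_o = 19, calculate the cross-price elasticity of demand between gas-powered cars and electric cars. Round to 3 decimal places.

Substituting, Q_d = 63 − 4.4(41.6) + 0.028(35000) + 3.3(19) = 63 − 183.04 + 980 + 62.7 = 922.66.
∂Q_d/∂P_o = +3.3, so E_xy = 3.3·(19/922.66) ≈ 0.068.
E_xy > 0: the goods are substitutes.

0.068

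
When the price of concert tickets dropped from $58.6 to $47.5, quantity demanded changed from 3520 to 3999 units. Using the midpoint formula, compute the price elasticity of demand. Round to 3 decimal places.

%ΔQ = (3999 − 3520)/[(3520 + 3999)/2] = 479/3759.5 ≈ 0.1274.
%ΔP = (47.5 − 58.6)/[(58.6 + 47.5)/2] = -11.1/53.05 ≈ -0.2092.
Arc elasticity E = %ΔQ/%ΔP ≈ 0.1274/-0.2092 ≈ -0.609.
|E| < 1: demand is inelastic over this range.

-0.609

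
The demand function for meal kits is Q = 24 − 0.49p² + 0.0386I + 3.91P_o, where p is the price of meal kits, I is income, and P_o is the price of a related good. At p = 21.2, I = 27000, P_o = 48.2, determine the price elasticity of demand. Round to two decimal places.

-0.43

Q = 24 − 0.49(21.2)² + 0.0386(27000) + 3.91(48.2) = 24 − 220.2256 + 1042.2 + 188.462 = 1034.4364.
∂Q/∂p = −2·0.49·p = -20.776, so E_p = -20.776·(21.2/1034.4364) ≈ -0.43.
|E_p| < 1: demand is inelastic.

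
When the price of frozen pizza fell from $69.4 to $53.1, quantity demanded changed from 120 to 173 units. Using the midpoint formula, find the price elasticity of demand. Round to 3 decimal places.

%ΔQ = (173 − 120)/[(120 + 173)/2] = 53/146.5 ≈ 0.3618.
%ΔP = (53.1 − 69.4)/[(69.4 + 53.1)/2] = -16.3/61.25 ≈ -0.2661.
Arc elasticity E = %ΔQ/%ΔP ≈ 0.3618/-0.2661 ≈ -1.359.
|E| > 1: demand is elastic over this range.

-1.359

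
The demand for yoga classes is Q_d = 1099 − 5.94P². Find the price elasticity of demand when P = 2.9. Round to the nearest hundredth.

-0.10

At P = 2.9, Q_d = 1049.0446.
dQ_d/dP = −2·5.94·P = −34.452.
Point elasticity E = (dQ_d/dP)·(P/Q_d) = -34.452 × 2.9/1049.0446 ≈ -0.10.
|E| < 1, so demand is inelastic at this price.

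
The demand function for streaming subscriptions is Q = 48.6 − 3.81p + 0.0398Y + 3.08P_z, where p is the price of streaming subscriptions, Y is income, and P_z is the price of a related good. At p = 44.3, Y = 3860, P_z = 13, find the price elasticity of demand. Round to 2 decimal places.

First evaluate Q: 48.6 − 3.81(44.3) + 0.0398(3860) + 3.08(13) = 48.6 − 168.783 + 153.628 + 40.04 = 73.485.
∂Q/∂p = −3.81, so E_p = (−3.81)·(44.3/73.485) ≈ -2.30.
|E_p| > 1: demand is elastic.

-2.30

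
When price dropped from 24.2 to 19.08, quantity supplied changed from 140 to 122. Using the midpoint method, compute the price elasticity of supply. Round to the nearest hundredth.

0.58

%ΔQ = (122 − 140)/[(140 + 122)/2] = -18/131 ≈ -0.1374.
%ΔP = (19.08 − 24.2)/[(24.2 + 19.08)/2] = -5.12/21.64 ≈ -0.2366.
Arc elasticity E = %ΔQ/%ΔP ≈ -0.1374/-0.2366 ≈ 0.58.
|E| < 1: supply is inelastic over this range.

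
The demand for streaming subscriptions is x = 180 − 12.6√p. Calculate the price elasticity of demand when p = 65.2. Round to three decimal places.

At p = 65.2, x = 78.2594.
dx/dp = −12.6/(2√p) = −12.6/(2·8.0747).
Point elasticity E = (dx/dp)·(p/x) = -0.7802 × 65.2/78.2594 ≈ -0.650.
|E| < 1, so demand is inelastic at this price.

-0.650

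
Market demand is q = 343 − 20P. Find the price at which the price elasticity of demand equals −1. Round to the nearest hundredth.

For linear demand q = a − bP, E = −bP/(a − bP). |E| = 1 ⇒ bP = a − bP ⇒ P = a/(2b).
P = 343/(2·20) ≈ 8.58.

8.58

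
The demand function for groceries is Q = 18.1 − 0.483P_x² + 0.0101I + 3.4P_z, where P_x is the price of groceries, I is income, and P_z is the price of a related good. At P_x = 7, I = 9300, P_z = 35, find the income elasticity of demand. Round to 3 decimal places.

0.453

Substituting, Q = 18.1 − 0.483(7)² + 0.0101(9300) + 3.4(35) = 18.1 − 23.667 + 93.93 + 119 = 207.363.
∂Q/∂I = +0.0101, so E_I = 0.0101·(9300/207.363) ≈ 0.453.
E_I ∈ (0,1): normal good (necessity).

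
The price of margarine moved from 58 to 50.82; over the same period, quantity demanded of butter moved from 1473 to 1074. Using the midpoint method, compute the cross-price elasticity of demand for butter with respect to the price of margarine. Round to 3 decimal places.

%ΔQ_x = (1074 − 1473)/[(1473+1074)/2] = -399/1273.5 ≈ -0.3133.
%ΔP_y = (50.82 − 58)/[(58+50.82)/2] ≈ -0.1320.
E_xy = -0.3133/-0.1320 ≈ 2.374.
E_xy > 0, so butter and margarine are substitutes.

2.374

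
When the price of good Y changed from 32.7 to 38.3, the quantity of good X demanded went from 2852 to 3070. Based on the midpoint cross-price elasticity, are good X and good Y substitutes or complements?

substitutes

%ΔQ_x = (3070 − 2852)/[(2852+3070)/2] = 218/2961 ≈ 0.0736.
%ΔP_y = (38.3 − 32.7)/[(32.7+38.3)/2] ≈ 0.1577.
E_xy = 0.0736/0.1577 ≈ 0.467.
E_xy > 0, so the goods are substitutes.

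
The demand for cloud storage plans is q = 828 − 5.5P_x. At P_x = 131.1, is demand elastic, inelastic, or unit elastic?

At P_x = 131.1, q = 106.95.
dq/dP_x = −5.5.
Point elasticity E = (dq/dP_x)·(P_x/q) = -5.5 × 131.1/106.95 ≈ -6.742.
|E| ≈ 6.742 > 1, so demand is elastic.

elastic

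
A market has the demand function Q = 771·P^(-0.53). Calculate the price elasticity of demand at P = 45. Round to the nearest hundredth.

For a Cobb–Douglas (constant-elasticity) form Q = A·P^α·…, the elasticity with respect to P equals the exponent α at every point.
Here the exponent on P is -0.53, so the price elasticity of demand is -0.53.

-0.53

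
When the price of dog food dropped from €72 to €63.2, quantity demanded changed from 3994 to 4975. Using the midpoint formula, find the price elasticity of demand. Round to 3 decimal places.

-1.680

%Δq = (4975 − 3994)/[(3994 + 4975)/2] = 981/4484.5 ≈ 0.2188.
%Δp = (63.2 − 72)/[(72 + 63.2)/2] = -8.8/67.6 ≈ -0.1302.
Arc elasticity E = %Δq/%Δp ≈ 0.2188/-0.1302 ≈ -1.680.
|E| > 1: demand is elastic over this range.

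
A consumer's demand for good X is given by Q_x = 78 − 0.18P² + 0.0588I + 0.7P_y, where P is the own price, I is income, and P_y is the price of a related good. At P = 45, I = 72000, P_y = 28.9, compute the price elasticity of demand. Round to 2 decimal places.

-0.18

Evaluating quantity at (P, I, P_y) gives Q_x = 78 − 0.18(45)² + 0.0588(72000) + 0.7(28.9) = 78 − 364.5 + 4233.6 + 20.23 = 3967.33.
∂Q_x/∂P = −2·0.18·P = -16.2, so E_p = -16.2·(45/3967.33) ≈ -0.18.
|E_p| < 1: demand is inelastic.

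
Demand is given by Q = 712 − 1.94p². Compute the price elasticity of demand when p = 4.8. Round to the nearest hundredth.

At p = 4.8, Q = 667.3024.
dQ/dp = −2·1.94·p = −18.624.
Point elasticity E = (dQ/dp)·(p/Q) = -18.624 × 4.8/667.3024 ≈ -0.13.
|E| < 1, so demand is inelastic at this price.

-0.13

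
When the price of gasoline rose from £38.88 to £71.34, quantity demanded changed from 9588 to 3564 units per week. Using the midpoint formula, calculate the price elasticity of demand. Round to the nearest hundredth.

%Δq = (3564 − 9588)/[(9588 + 3564)/2] = -6024/6576 ≈ -0.9161.
%Δp = (71.34 − 38.88)/[(38.88 + 71.34)/2] = 32.46/55.11 ≈ 0.5890.
Arc elasticity E = %Δq/%Δp ≈ -0.9161/0.5890 ≈ -1.56.
|E| > 1: demand is elastic over this range.

-1.56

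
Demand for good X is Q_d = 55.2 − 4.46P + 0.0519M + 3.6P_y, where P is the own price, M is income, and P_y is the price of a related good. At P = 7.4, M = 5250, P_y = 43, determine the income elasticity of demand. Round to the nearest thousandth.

0.606

First evaluate Q_d: 55.2 − 4.46(7.4) + 0.0519(5250) + 3.6(43) = 55.2 − 33.004 + 272.475 + 154.8 = 449.471.
∂Q_d/∂M = +0.0519, so E_I = 0.0519·(5250/449.471) ≈ 0.606.
E_I ∈ (0,1): normal good (necessity).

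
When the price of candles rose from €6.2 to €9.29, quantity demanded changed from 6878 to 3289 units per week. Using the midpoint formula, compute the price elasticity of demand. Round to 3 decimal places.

-1.770

%ΔQ = (3289 − 6878)/[(6878 + 3289)/2] = -3589/5083.5 ≈ -0.7060.
%Δp = (9.29 − 6.2)/[(6.2 + 9.29)/2] = 3.09/7.745 ≈ 0.3990.
Arc elasticity E = %ΔQ/%Δp ≈ -0.7060/0.3990 ≈ -1.770.
|E| > 1: demand is elastic over this range.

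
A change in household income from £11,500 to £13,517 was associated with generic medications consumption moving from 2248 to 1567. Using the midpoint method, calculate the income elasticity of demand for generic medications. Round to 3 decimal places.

%ΔQ = (1567 − 2248)/[(2248+1567)/2] = -681/1907.5 ≈ -0.3570.
%ΔI = (13,517 − 11,500)/[(11,500+13,517)/2] = 2017/12508.5 ≈ 0.1613.
E_I = %ΔQ/%ΔI ≈ -2.214.
E_I < 0: inferior good.

-2.214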